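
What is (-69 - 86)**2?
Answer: 24025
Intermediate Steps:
(-69 - 86)**2 = (-155)**2 = 24025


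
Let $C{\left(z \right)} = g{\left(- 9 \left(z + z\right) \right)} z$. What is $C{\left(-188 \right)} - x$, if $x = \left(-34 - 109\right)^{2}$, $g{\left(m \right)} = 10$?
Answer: $-22329$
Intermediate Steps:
$x = 20449$ ($x = \left(-143\right)^{2} = 20449$)
$C{\left(z \right)} = 10 z$
$C{\left(-188 \right)} - x = 10 \left(-188\right) - 20449 = -1880 - 20449 = -22329$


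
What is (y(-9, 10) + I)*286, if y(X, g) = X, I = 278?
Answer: 76934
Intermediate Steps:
(y(-9, 10) + I)*286 = (-9 + 278)*286 = 269*286 = 76934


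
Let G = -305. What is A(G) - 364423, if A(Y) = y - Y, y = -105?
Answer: -364223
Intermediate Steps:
A(Y) = -105 - Y
A(G) - 364423 = (-105 - 1*(-305)) - 364423 = (-105 + 305) - 364423 = 200 - 364423 = -364223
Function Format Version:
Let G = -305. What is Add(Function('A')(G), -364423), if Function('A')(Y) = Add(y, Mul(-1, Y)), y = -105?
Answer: -364223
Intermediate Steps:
Function('A')(Y) = Add(-105, Mul(-1, Y))
Add(Function('A')(G), -364423) = Add(Add(-105, Mul(-1, -305)), -364423) = Add(Add(-105, 305), -364423) = Add(200, -364423) = -364223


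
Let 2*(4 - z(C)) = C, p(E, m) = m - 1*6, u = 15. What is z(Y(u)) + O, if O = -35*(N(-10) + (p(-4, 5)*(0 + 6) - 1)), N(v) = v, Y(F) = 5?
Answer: 1193/2 ≈ 596.50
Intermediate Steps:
p(E, m) = -6 + m (p(E, m) = m - 6 = -6 + m)
z(C) = 4 - C/2
O = 595 (O = -35*(-10 + ((-6 + 5)*(0 + 6) - 1)) = -35*(-10 + (-1*6 - 1)) = -35*(-10 + (-6 - 1)) = -35*(-10 - 7) = -35*(-17) = 595)
z(Y(u)) + O = (4 - ½*5) + 595 = (4 - 5/2) + 595 = 3/2 + 595 = 1193/2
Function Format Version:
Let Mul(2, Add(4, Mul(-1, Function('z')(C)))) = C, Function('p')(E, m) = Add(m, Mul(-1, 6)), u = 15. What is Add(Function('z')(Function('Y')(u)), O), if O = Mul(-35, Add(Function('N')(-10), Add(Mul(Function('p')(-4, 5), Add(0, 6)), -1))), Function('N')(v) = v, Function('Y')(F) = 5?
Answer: Rational(1193, 2) ≈ 596.50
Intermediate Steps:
Function('p')(E, m) = Add(-6, m) (Function('p')(E, m) = Add(m, -6) = Add(-6, m))
Function('z')(C) = Add(4, Mul(Rational(-1, 2), C))
O = 595 (O = Mul(-35, Add(-10, Add(Mul(Add(-6, 5), Add(0, 6)), -1))) = Mul(-35, Add(-10, Add(Mul(-1, 6), -1))) = Mul(-35, Add(-10, Add(-6, -1))) = Mul(-35, Add(-10, -7)) = Mul(-35, -17) = 595)
Add(Function('z')(Function('Y')(u)), O) = Add(Add(4, Mul(Rational(-1, 2), 5)), 595) = Add(Add(4, Rational(-5, 2)), 595) = Add(Rational(3, 2), 595) = Rational(1193, 2)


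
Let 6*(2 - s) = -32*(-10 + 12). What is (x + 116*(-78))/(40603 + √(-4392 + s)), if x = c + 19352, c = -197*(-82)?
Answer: 3222822522/4945823965 - 26458*I*√39414/4945823965 ≈ 0.65162 - 0.001062*I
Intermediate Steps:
s = 38/3 (s = 2 - (-16)*(-10 + 12)/3 = 2 - (-16)*2/3 = 2 - ⅙*(-64) = 2 + 32/3 = 38/3 ≈ 12.667)
c = 16154
x = 35506 (x = 16154 + 19352 = 35506)
(x + 116*(-78))/(40603 + √(-4392 + s)) = (35506 + 116*(-78))/(40603 + √(-4392 + 38/3)) = (35506 - 9048)/(40603 + √(-13138/3)) = 26458/(40603 + I*√39414/3)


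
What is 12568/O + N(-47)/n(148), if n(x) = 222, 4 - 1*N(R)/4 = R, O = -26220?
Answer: 106616/242535 ≈ 0.43959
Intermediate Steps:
N(R) = 16 - 4*R
12568/O + N(-47)/n(148) = 12568/(-26220) + (16 - 4*(-47))/222 = 12568*(-1/26220) + (16 + 188)*(1/222) = -3142/6555 + 204*(1/222) = -3142/6555 + 34/37 = 106616/242535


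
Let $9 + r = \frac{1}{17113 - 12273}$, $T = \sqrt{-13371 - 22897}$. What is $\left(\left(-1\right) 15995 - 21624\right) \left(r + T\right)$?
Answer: $\frac{1638646021}{4840} - 75238 i \sqrt{9067} \approx 3.3856 \cdot 10^{5} - 7.1642 \cdot 10^{6} i$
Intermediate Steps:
$T = 2 i \sqrt{9067}$ ($T = \sqrt{-36268} = 2 i \sqrt{9067} \approx 190.44 i$)
$r = - \frac{43559}{4840}$ ($r = -9 + \frac{1}{17113 - 12273} = -9 + \frac{1}{4840} = - \frac{43559}{4840} \approx -8.9998$)
$\left(\left(-1\right) 15995 - 21624\right) \left(r + T\right) = \left(\left(-1\right) 15995 - 21624\right) \left(- \frac{43559}{4840} + 2 i \sqrt{9067}\right) = \left(-15995 - 21624\right) \left(- \frac{43559}{4840} + 2 i \sqrt{9067}\right) = - 37619 \left(- \frac{43559}{4840} + 2 i \sqrt{9067}\right) = \frac{1638646021}{4840} - 75238 i \sqrt{9067}$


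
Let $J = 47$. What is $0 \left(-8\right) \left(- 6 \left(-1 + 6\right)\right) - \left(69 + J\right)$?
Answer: $-116$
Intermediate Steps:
$0 \left(-8\right) \left(- 6 \left(-1 + 6\right)\right) - \left(69 + J\right) = 0 \left(-8\right) \left(- 6 \left(-1 + 6\right)\right) - 116 = 0 \left(\left(-6\right) 5\right) - 116 = 0 \left(-30\right) - 116 = 0 - 116 = -116$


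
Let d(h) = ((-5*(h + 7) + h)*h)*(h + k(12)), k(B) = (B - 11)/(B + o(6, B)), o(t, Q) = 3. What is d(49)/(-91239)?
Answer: 2776928/456195 ≈ 6.0872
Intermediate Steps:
k(B) = (-11 + B)/(3 + B) (k(B) = (B - 11)/(B + 3) = (-11 + B)/(3 + B))
d(h) = h*(-35 - 4*h)*(1/15 + h) (d(h) = ((-5*(h + 7) + h)*h)*(h + (-11 + 12)/(3 + 12)) = ((-5*(7 + h) + h)*h)*(h + 1/15) = (((-35 - 5*h) + h)*h)*(h + (1/15)*1) = ((-35 - 4*h)*h)*(h + 1/15) = (h*(-35 - 4*h))*(1/15 + h) = h*(-35 - 4*h)*(1/15 + h))
d(49)/(-91239) = -1/15*49*(35 + 60*49**2 + 529*49)/(-91239) = -1/15*49*(35 + 60*2401 + 25921)*(-1/91239) = -1/15*49*(35 + 144060 + 25921)*(-1/91239) = -1/15*49*170016*(-1/91239) = -2776928/5*(-1/91239) = 2776928/456195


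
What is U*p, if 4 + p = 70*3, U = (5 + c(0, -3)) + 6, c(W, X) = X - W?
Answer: 1648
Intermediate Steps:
U = 8 (U = (5 + (-3 - 1*0)) + 6 = (5 + (-3 + 0)) + 6 = (5 - 3) + 6 = 2 + 6 = 8)
p = 206 (p = -4 + 70*3 = -4 + 210 = 206)
U*p = 8*206 = 1648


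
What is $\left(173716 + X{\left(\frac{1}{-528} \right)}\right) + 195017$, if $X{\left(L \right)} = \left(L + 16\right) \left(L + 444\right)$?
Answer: $\frac{104777099329}{278784} \approx 3.7584 \cdot 10^{5}$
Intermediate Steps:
$X{\left(L \right)} = \left(16 + L\right) \left(444 + L\right)$
$\left(173716 + X{\left(\frac{1}{-528} \right)}\right) + 195017 = \left(173716 + \left(7104 + \left(\frac{1}{-528}\right)^{2} + \frac{460}{-528}\right)\right) + 195017 = \left(173716 + \left(7104 + \left(- \frac{1}{528}\right)^{2} + 460 \left(- \frac{1}{528}\right)\right)\right) + 195017 = \left(173716 + \left(7104 + \frac{1}{278784} - \frac{115}{132}\right)\right) + 195017 = \left(173716 + \frac{1980238657}{278784}\right) + 195017 = \frac{50409480001}{278784} + 195017 = \frac{104777099329}{278784}$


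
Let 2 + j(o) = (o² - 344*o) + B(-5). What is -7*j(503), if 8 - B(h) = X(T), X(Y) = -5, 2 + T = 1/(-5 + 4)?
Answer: -559916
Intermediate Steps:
T = -3 (T = -2 + 1/(-5 + 4) = -2 + 1/(-1) = -2 - 1 = -3)
B(h) = 13 (B(h) = 8 - 1*(-5) = 8 + 5 = 13)
j(o) = 11 + o² - 344*o (j(o) = -2 + ((o² - 344*o) + 13) = -2 + (13 + o² - 344*o) = 11 + o² - 344*o)
-7*j(503) = -7*(11 + 503² - 344*503) = -7*(11 + 253009 - 173032) = -7*79988 = -559916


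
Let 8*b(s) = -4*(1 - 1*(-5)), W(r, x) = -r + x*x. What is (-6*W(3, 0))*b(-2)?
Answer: -54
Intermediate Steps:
W(r, x) = x² - r (W(r, x) = -r + x² = x² - r)
b(s) = -3 (b(s) = (-4*(1 - 1*(-5)))/8 = (-4*(1 + 5))/8 = (-4*6)/8 = (⅛)*(-24) = -3)
(-6*W(3, 0))*b(-2) = -6*(0² - 1*3)*(-3) = -6*(0 - 3)*(-3) = -6*(-3)*(-3) = 18*(-3) = -54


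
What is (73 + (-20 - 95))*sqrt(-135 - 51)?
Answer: -42*I*sqrt(186) ≈ -572.8*I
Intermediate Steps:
(73 + (-20 - 95))*sqrt(-135 - 51) = (73 - 115)*sqrt(-186) = -42*I*sqrt(186)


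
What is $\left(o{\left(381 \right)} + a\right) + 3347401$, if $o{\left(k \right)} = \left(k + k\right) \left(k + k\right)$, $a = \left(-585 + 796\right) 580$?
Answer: $4050425$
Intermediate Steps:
$a = 122380$ ($a = 211 \cdot 580 = 122380$)
$o{\left(k \right)} = 4 k^{2}$ ($o{\left(k \right)} = 2 k 2 k = 4 k^{2}$)
$\left(o{\left(381 \right)} + a\right) + 3347401 = \left(4 \cdot 381^{2} + 122380\right) + 3347401 = \left(4 \cdot 145161 + 122380\right) + 3347401 = \left(580644 + 122380\right) + 3347401 = 703024 + 3347401 = 4050425$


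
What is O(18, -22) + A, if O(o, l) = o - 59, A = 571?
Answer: 530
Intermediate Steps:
O(o, l) = -59 + o
O(18, -22) + A = (-59 + 18) + 571 = -41 + 571 = 530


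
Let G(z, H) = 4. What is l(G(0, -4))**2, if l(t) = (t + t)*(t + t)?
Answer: 4096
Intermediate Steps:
l(t) = 4*t**2 (l(t) = (2*t)*(2*t) = 4*t**2)
l(G(0, -4))**2 = (4*4**2)**2 = (4*16)**2 = 64**2 = 4096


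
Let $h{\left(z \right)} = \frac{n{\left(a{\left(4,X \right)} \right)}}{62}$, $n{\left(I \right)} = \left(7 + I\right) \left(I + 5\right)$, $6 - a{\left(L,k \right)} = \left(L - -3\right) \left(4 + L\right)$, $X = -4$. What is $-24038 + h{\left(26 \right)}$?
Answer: $- \frac{1488421}{62} \approx -24007.0$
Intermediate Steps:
$a{\left(L,k \right)} = 6 - \left(3 + L\right) \left(4 + L\right)$ ($a{\left(L,k \right)} = 6 - \left(L - -3\right) \left(4 + L\right) = 6 - \left(L + 3\right) \left(4 + L\right) = 6 - \left(3 + L\right) \left(4 + L\right)$)
$n{\left(I \right)} = \left(5 + I\right) \left(7 + I\right)$ ($n{\left(I \right)} = \left(7 + I\right) \left(5 + I\right) = \left(5 + I\right) \left(7 + I\right)$)
$h{\left(z \right)} = \frac{1935}{62}$ ($h{\left(z \right)} = \frac{35 + \left(-6 - 4^{2} - 28\right)^{2} + 12 \left(-6 - 4^{2} - 28\right)}{62} = \left(35 + \left(-6 - 16 - 28\right)^{2} + 12 \left(-6 - 16 - 28\right)\right) \frac{1}{62} = \left(35 + \left(-50\right)^{2} + 12 \left(-50\right)\right) \frac{1}{62} = \left(35 + 2500 - 600\right) \frac{1}{62} = 1935 \cdot \frac{1}{62} = \frac{1935}{62}$)
$-24038 + h{\left(26 \right)} = -24038 + \frac{1935}{62} = - \frac{1488421}{62}$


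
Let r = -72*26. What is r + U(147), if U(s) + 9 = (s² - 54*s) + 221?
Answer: 12011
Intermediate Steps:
U(s) = 212 + s² - 54*s (U(s) = -9 + ((s² - 54*s) + 221) = -9 + (221 + s² - 54*s) = 212 + s² - 54*s)
r = -1872
r + U(147) = -1872 + (212 + 147² - 54*147) = -1872 + (212 + 21609 - 7938) = -1872 + 13883 = 12011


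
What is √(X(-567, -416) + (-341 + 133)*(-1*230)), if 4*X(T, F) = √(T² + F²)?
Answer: √(191360 + √494545)/2 ≈ 219.13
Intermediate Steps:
X(T, F) = √(F² + T²)/4 (X(T, F) = √(T² + F²)/4 = √(F² + T²)/4)
√(X(-567, -416) + (-341 + 133)*(-1*230)) = √(√((-416)² + (-567)²)/4 + (-341 + 133)*(-1*230)) = √(√(173056 + 321489)/4 - 208*(-230)) = √(√494545/4 + 47840) = √(47840 + √494545/4)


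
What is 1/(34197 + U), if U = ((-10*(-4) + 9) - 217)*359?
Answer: -1/26115 ≈ -3.8292e-5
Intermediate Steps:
U = -60312 (U = ((40 + 9) - 217)*359 = (49 - 217)*359 = -168*359 = -60312)
1/(34197 + U) = 1/(34197 - 60312) = 1/(-26115) = -1/26115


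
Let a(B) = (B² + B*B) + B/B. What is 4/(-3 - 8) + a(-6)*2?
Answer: 1602/11 ≈ 145.64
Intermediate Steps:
a(B) = 1 + 2*B² (a(B) = (B² + B²) + 1 = 2*B² + 1 = 1 + 2*B²)
4/(-3 - 8) + a(-6)*2 = 4/(-3 - 8) + (1 + 2*(-6)²)*2 = 4/(-11) + (1 + 2*36)*2 = -1/11*4 + (1 + 72)*2 = -4/11 + 73*2 = -4/11 + 146 = 1602/11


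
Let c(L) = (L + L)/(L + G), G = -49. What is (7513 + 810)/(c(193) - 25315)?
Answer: -599256/1822487 ≈ -0.32881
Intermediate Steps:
c(L) = 2*L/(-49 + L) (c(L) = (L + L)/(L - 49) = (2*L)/(-49 + L) = 2*L/(-49 + L))
(7513 + 810)/(c(193) - 25315) = (7513 + 810)/(2*193/(-49 + 193) - 25315) = 8323/(2*193/144 - 25315) = 8323/(2*193*(1/144) - 25315) = 8323/(193/72 - 25315) = 8323/(-1822487/72) = 8323*(-72/1822487) = -599256/1822487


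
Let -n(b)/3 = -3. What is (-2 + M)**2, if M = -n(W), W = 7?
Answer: 121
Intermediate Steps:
n(b) = 9 (n(b) = -3*(-3) = 9)
M = -9 (M = -1*9 = -9)
(-2 + M)**2 = (-2 - 9)**2 = (-11)**2 = 121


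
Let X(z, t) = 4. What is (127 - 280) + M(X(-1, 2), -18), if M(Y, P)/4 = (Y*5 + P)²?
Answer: -137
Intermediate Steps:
M(Y, P) = 4*(P + 5*Y)² (M(Y, P) = 4*(Y*5 + P)² = 4*(5*Y + P)² = 4*(P + 5*Y)²)
(127 - 280) + M(X(-1, 2), -18) = (127 - 280) + 4*(-18 + 5*4)² = -153 + 4*(-18 + 20)² = -153 + 4*2² = -153 + 4*4 = -153 + 16 = -137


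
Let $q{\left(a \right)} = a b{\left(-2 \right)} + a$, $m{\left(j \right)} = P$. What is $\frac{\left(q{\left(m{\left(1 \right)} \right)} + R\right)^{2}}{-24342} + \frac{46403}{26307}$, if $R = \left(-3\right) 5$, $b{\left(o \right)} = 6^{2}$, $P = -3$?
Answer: $\frac{118648649}{106727499} \approx 1.1117$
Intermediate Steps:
$b{\left(o \right)} = 36$
$m{\left(j \right)} = -3$
$q{\left(a \right)} = 37 a$ ($q{\left(a \right)} = a 36 + a = 36 a + a = 37 a$)
$R = -15$
$\frac{\left(q{\left(m{\left(1 \right)} \right)} + R\right)^{2}}{-24342} + \frac{46403}{26307} = \frac{\left(37 \left(-3\right) - 15\right)^{2}}{-24342} + \frac{46403}{26307} = \left(-111 - 15\right)^{2} \left(- \frac{1}{24342}\right) + 46403 \cdot \frac{1}{26307} = \left(-126\right)^{2} \left(- \frac{1}{24342}\right) + \frac{46403}{26307} = 15876 \left(- \frac{1}{24342}\right) + \frac{46403}{26307} = - \frac{2646}{4057} + \frac{46403}{26307} = \frac{118648649}{106727499}$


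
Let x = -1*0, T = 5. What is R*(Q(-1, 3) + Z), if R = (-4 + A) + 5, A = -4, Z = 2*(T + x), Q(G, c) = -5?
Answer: -15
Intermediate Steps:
x = 0
Z = 10 (Z = 2*(5 + 0) = 2*5 = 10)
R = -3 (R = (-4 - 4) + 5 = -8 + 5 = -3)
R*(Q(-1, 3) + Z) = -3*(-5 + 10) = -3*5 = -15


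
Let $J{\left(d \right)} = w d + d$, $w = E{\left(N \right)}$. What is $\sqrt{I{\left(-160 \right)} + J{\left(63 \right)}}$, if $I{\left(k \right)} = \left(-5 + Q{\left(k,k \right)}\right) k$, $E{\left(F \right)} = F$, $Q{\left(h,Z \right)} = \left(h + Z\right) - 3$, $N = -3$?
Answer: $\sqrt{52354} \approx 228.81$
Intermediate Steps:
$Q{\left(h,Z \right)} = -3 + Z + h$ ($Q{\left(h,Z \right)} = \left(Z + h\right) - 3 = -3 + Z + h$)
$w = -3$
$I{\left(k \right)} = k \left(-8 + 2 k\right)$ ($I{\left(k \right)} = \left(-5 + \left(-3 + k + k\right)\right) k = \left(-5 + \left(-3 + 2 k\right)\right) k = \left(-8 + 2 k\right) k = k \left(-8 + 2 k\right)$)
$J{\left(d \right)} = - 2 d$ ($J{\left(d \right)} = - 3 d + d = - 2 d$)
$\sqrt{I{\left(-160 \right)} + J{\left(63 \right)}} = \sqrt{2 \left(-160\right) \left(-4 - 160\right) - 126} = \sqrt{2 \left(-160\right) \left(-164\right) - 126} = \sqrt{52480 - 126} = \sqrt{52354}$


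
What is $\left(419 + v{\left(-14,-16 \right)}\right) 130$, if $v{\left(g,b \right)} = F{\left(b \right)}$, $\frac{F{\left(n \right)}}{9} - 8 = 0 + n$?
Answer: $45110$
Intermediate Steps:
$F{\left(n \right)} = 72 + 9 n$ ($F{\left(n \right)} = 72 + 9 \left(0 + n\right) = 72 + 9 n$)
$v{\left(g,b \right)} = 72 + 9 b$
$\left(419 + v{\left(-14,-16 \right)}\right) 130 = \left(419 + \left(72 + 9 \left(-16\right)\right)\right) 130 = \left(419 + \left(72 - 144\right)\right) 130 = \left(419 - 72\right) 130 = 347 \cdot 130 = 45110$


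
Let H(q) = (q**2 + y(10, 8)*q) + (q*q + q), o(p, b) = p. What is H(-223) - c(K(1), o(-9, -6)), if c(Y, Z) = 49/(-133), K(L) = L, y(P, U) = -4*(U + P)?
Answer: 2190536/19 ≈ 1.1529e+5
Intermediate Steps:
y(P, U) = -4*P - 4*U (y(P, U) = -4*(P + U) = -4*P - 4*U)
H(q) = -71*q + 2*q**2 (H(q) = (q**2 + (-4*10 - 4*8)*q) + (q*q + q) = (q**2 + (-40 - 32)*q) + (q**2 + q) = (q**2 - 72*q) + (q + q**2) = -71*q + 2*q**2)
c(Y, Z) = -7/19 (c(Y, Z) = 49*(-1/133) = -7/19)
H(-223) - c(K(1), o(-9, -6)) = -223*(-71 + 2*(-223)) - 1*(-7/19) = -223*(-71 - 446) + 7/19 = -223*(-517) + 7/19 = 115291 + 7/19 = 2190536/19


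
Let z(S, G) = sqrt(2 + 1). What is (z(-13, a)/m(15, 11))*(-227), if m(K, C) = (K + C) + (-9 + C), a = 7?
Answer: -227*sqrt(3)/28 ≈ -14.042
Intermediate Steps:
z(S, G) = sqrt(3)
m(K, C) = -9 + K + 2*C (m(K, C) = (C + K) + (-9 + C) = -9 + K + 2*C)
(z(-13, a)/m(15, 11))*(-227) = (sqrt(3)/(-9 + 15 + 2*11))*(-227) = (sqrt(3)/(-9 + 15 + 22))*(-227) = (sqrt(3)/28)*(-227) = -227*sqrt(3)/28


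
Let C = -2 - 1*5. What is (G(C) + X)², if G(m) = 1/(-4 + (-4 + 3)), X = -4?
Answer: 441/25 ≈ 17.640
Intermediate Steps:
C = -7 (C = -2 - 5 = -7)
G(m) = -⅕ (G(m) = 1/(-4 - 1) = 1/(-5) = -⅕)
(G(C) + X)² = (-⅕ - 4)² = (-21/5)² = 441/25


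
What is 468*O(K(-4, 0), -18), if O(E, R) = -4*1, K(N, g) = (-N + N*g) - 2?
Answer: -1872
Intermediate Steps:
K(N, g) = -2 - N + N*g
O(E, R) = -4
468*O(K(-4, 0), -18) = 468*(-4) = -1872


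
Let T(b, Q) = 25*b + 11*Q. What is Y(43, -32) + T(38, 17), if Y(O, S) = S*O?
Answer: -239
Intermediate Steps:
T(b, Q) = 11*Q + 25*b
Y(O, S) = O*S
Y(43, -32) + T(38, 17) = 43*(-32) + (11*17 + 25*38) = -1376 + (187 + 950) = -1376 + 1137 = -239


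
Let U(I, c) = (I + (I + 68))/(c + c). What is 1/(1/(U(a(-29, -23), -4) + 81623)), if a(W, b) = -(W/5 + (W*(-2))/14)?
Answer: 2856493/35 ≈ 81614.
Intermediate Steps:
a(W, b) = -2*W/35 (a(W, b) = -(W*(⅕) - 2*W*(1/14)) = -(W/5 - W/7) = -2*W/35)
U(I, c) = (68 + 2*I)/(2*c) (U(I, c) = (I + (68 + I))/((2*c)) = (68 + 2*I)*(1/(2*c)) = (68 + 2*I)/(2*c))
1/(1/(U(a(-29, -23), -4) + 81623)) = 1/(1/((34 - 2/35*(-29))/(-4) + 81623)) = 1/(1/(-(34 + 58/35)/4 + 81623)) = 1/(1/(-¼*1248/35 + 81623)) = 1/(1/(-312/35 + 81623)) = 1/(1/(2856493/35)) = 1/(35/2856493) = 2856493/35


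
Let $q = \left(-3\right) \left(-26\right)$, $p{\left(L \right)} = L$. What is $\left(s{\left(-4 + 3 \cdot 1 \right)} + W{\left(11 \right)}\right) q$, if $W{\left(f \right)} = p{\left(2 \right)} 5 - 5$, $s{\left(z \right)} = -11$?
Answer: $-468$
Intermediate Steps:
$W{\left(f \right)} = 5$ ($W{\left(f \right)} = 2 \cdot 5 - 5 = 10 - 5 = 5$)
$q = 78$
$\left(s{\left(-4 + 3 \cdot 1 \right)} + W{\left(11 \right)}\right) q = \left(-11 + 5\right) 78 = \left(-6\right) 78 = -468$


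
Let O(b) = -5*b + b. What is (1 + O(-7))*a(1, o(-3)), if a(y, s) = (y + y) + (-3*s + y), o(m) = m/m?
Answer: 0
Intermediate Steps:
o(m) = 1
a(y, s) = -3*s + 3*y (a(y, s) = 2*y + (y - 3*s) = -3*s + 3*y)
O(b) = -4*b
(1 + O(-7))*a(1, o(-3)) = (1 - 4*(-7))*(-3*1 + 3*1) = (1 + 28)*(-3 + 3) = 29*0 = 0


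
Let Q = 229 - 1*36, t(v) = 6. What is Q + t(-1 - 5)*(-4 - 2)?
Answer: 157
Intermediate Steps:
Q = 193 (Q = 229 - 36 = 193)
Q + t(-1 - 5)*(-4 - 2) = 193 + 6*(-4 - 2) = 193 + 6*(-6) = 193 - 36 = 157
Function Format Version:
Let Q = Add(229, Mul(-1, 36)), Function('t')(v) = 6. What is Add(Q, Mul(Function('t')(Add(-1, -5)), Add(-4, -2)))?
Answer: 157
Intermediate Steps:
Q = 193 (Q = Add(229, -36) = 193)
Add(Q, Mul(Function('t')(Add(-1, -5)), Add(-4, -2))) = Add(193, Mul(6, Add(-4, -2))) = Add(193, Mul(6, -6)) = Add(193, -36) = 157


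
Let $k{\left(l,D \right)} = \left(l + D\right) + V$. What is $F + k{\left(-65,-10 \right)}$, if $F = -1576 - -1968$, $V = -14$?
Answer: $303$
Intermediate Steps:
$k{\left(l,D \right)} = -14 + D + l$ ($k{\left(l,D \right)} = \left(l + D\right) - 14 = \left(D + l\right) - 14 = -14 + D + l$)
$F = 392$ ($F = -1576 + 1968 = 392$)
$F + k{\left(-65,-10 \right)} = 392 - 89 = 303$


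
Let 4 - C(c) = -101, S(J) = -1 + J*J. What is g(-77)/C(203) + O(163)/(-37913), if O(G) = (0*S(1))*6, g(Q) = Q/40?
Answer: -11/600 ≈ -0.018333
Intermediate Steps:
g(Q) = Q/40 (g(Q) = Q*(1/40) = Q/40)
S(J) = -1 + J**2
C(c) = 105 (C(c) = 4 - 1*(-101) = 4 + 101 = 105)
O(G) = 0 (O(G) = (0*(-1 + 1**2))*6 = (0*(-1 + 1))*6 = (0*0)*6 = 0*6 = 0)
g(-77)/C(203) + O(163)/(-37913) = ((1/40)*(-77))/105 + 0/(-37913) = -77/40*1/105 + 0*(-1/37913) = -11/600 + 0 = -11/600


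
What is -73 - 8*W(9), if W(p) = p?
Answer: -145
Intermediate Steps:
-73 - 8*W(9) = -73 - 8*9 = -73 - 72 = -145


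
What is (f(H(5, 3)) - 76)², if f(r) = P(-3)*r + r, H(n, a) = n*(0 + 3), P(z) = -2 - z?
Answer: 2116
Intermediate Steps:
H(n, a) = 3*n (H(n, a) = n*3 = 3*n)
f(r) = 2*r (f(r) = (-2 - 1*(-3))*r + r = (-2 + 3)*r + r = 1*r + r = r + r = 2*r)
(f(H(5, 3)) - 76)² = (2*(3*5) - 76)² = (2*15 - 76)² = (30 - 76)² = (-46)² = 2116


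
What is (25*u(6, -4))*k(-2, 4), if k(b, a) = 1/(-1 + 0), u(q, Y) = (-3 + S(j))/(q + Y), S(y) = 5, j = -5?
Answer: -25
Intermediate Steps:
u(q, Y) = 2/(Y + q) (u(q, Y) = (-3 + 5)/(q + Y) = 2/(Y + q))
k(b, a) = -1 (k(b, a) = 1/(-1) = -1)
(25*u(6, -4))*k(-2, 4) = (25*(2/(-4 + 6)))*(-1) = (25*(2/2))*(-1) = (25*(2*(½)))*(-1) = (25*1)*(-1) = 25*(-1) = -25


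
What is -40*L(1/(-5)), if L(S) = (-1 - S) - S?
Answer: 24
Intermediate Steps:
L(S) = -1 - 2*S
-40*L(1/(-5)) = -40*(-1 - 2/(-5)) = -40*(-1 - 2*(-1)/5) = -40*(-1 - 2*(-1/5)) = -40*(-1 + 2/5) = -40*(-3/5) = 24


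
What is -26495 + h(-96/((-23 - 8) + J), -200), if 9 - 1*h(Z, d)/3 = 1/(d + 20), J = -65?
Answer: -1588079/60 ≈ -26468.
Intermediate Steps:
h(Z, d) = 27 - 3/(20 + d) (h(Z, d) = 27 - 3/(d + 20) = 27 - 3/(20 + d))
-26495 + h(-96/((-23 - 8) + J), -200) = -26495 + 3*(179 + 9*(-200))/(20 - 200) = -26495 + 3*(179 - 1800)/(-180) = -26495 + 3*(-1/180)*(-1621) = -26495 + 1621/60 = -1588079/60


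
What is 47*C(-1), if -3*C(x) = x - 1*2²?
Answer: 235/3 ≈ 78.333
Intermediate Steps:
C(x) = 4/3 - x/3 (C(x) = -(x - 1*2²)/3 = -(x - 1*4)/3 = -(x - 4)/3 = -(-4 + x)/3 = 4/3 - x/3)
47*C(-1) = 47*(4/3 - ⅓*(-1)) = 47*(4/3 + ⅓) = 47*(5/3) = 235/3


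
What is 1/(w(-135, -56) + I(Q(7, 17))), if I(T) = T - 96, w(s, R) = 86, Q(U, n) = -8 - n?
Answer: -1/35 ≈ -0.028571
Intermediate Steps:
I(T) = -96 + T
1/(w(-135, -56) + I(Q(7, 17))) = 1/(86 + (-96 + (-8 - 1*17))) = 1/(86 + (-96 + (-8 - 17))) = 1/(86 + (-96 - 25)) = 1/(86 - 121) = 1/(-35) = -1/35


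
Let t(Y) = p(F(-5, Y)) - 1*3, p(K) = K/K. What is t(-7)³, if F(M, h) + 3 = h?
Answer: -8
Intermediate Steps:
F(M, h) = -3 + h
p(K) = 1
t(Y) = -2 (t(Y) = 1 - 1*3 = 1 - 3 = -2)
t(-7)³ = (-2)³ = -8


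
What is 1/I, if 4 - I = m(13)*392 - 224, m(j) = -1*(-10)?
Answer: -1/3692 ≈ -0.00027086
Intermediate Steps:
m(j) = 10
I = -3692 (I = 4 - (10*392 - 224) = 4 - (3920 - 224) = 4 - 1*3696 = 4 - 3696 = -3692)
1/I = 1/(-3692) = -1/3692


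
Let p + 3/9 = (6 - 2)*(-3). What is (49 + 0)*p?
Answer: -1813/3 ≈ -604.33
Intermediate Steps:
p = -37/3 (p = -⅓ + (6 - 2)*(-3) = -⅓ + 4*(-3) = -⅓ - 12 = -37/3 ≈ -12.333)
(49 + 0)*p = (49 + 0)*(-37/3) = 49*(-37/3) = -1813/3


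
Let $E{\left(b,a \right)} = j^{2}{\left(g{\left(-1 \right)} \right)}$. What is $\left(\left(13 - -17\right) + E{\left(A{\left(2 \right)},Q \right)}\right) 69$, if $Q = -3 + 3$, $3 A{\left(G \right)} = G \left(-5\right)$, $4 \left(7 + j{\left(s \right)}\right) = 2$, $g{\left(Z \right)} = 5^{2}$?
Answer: $\frac{19941}{4} \approx 4985.3$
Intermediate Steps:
$g{\left(Z \right)} = 25$
$j{\left(s \right)} = - \frac{13}{2}$ ($j{\left(s \right)} = -7 + \frac{1}{4} \cdot 2 = -7 + \frac{1}{2} = - \frac{13}{2}$)
$A{\left(G \right)} = - \frac{5 G}{3}$ ($A{\left(G \right)} = \frac{G \left(-5\right)}{3} = \frac{\left(-5\right) G}{3} = - \frac{5 G}{3}$)
$Q = 0$
$E{\left(b,a \right)} = \frac{169}{4}$ ($E{\left(b,a \right)} = \left(- \frac{13}{2}\right)^{2} = \frac{169}{4}$)
$\left(\left(13 - -17\right) + E{\left(A{\left(2 \right)},Q \right)}\right) 69 = \left(\left(13 - -17\right) + \frac{169}{4}\right) 69 = \left(\left(13 + 17\right) + \frac{169}{4}\right) 69 = \left(30 + \frac{169}{4}\right) 69 = \frac{289}{4} \cdot 69 = \frac{19941}{4}$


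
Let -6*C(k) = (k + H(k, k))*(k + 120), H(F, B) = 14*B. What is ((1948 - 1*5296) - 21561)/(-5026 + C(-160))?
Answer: 24909/21026 ≈ 1.1847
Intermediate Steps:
C(k) = -5*k*(120 + k)/2 (C(k) = -(k + 14*k)*(k + 120)/6 = -15*k*(120 + k)/6 = -5*k*(120 + k)/2)
((1948 - 1*5296) - 21561)/(-5026 + C(-160)) = ((1948 - 1*5296) - 21561)/(-5026 + (5/2)*(-160)*(-120 - 1*(-160))) = ((1948 - 5296) - 21561)/(-5026 + (5/2)*(-160)*(-120 + 160)) = (-3348 - 21561)/(-5026 + (5/2)*(-160)*40) = -24909/(-5026 - 16000) = -24909/(-21026) = -24909*(-1/21026) = 24909/21026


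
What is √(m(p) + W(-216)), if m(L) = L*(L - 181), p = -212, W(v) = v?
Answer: 10*√831 ≈ 288.27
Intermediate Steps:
m(L) = L*(-181 + L)
√(m(p) + W(-216)) = √(-212*(-181 - 212) - 216) = √(-212*(-393) - 216) = √(83316 - 216) = √83100 = 10*√831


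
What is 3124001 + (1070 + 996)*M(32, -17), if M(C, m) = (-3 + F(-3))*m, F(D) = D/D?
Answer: 3194245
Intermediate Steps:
F(D) = 1
M(C, m) = -2*m (M(C, m) = (-3 + 1)*m = -2*m)
3124001 + (1070 + 996)*M(32, -17) = 3124001 + (1070 + 996)*(-2*(-17)) = 3124001 + 2066*34 = 3124001 + 70244 = 3194245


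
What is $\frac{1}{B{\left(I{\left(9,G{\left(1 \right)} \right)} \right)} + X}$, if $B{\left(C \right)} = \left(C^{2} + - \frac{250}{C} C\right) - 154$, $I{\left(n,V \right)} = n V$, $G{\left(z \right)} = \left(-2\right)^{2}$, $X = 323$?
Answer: $\frac{1}{1215} \approx 0.00082305$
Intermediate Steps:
$G{\left(z \right)} = 4$
$I{\left(n,V \right)} = V n$
$B{\left(C \right)} = -404 + C^{2}$ ($B{\left(C \right)} = \left(C^{2} - 250\right) - 154 = \left(-250 + C^{2}\right) - 154 = -404 + C^{2}$)
$\frac{1}{B{\left(I{\left(9,G{\left(1 \right)} \right)} \right)} + X} = \frac{1}{\left(-404 + \left(4 \cdot 9\right)^{2}\right) + 323} = \frac{1}{\left(-404 + 36^{2}\right) + 323} = \frac{1}{\left(-404 + 1296\right) + 323} = \frac{1}{892 + 323} = \frac{1}{1215}$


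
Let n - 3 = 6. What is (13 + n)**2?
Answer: 484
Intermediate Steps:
n = 9 (n = 3 + 6 = 9)
(13 + n)**2 = (13 + 9)**2 = 22**2 = 484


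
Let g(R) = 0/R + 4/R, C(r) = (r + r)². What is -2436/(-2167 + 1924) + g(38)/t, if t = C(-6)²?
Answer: 1974785/196992 ≈ 10.025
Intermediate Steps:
C(r) = 4*r² (C(r) = (2*r)² = 4*r²)
t = 20736 (t = (4*(-6)²)² = (4*36)² = 144² = 20736)
g(R) = 4/R (g(R) = 0 + 4/R = 4/R)
-2436/(-2167 + 1924) + g(38)/t = -2436/(-2167 + 1924) + (4/38)/20736 = -2436/(-243) + (4*(1/38))*(1/20736) = -2436*(-1/243) + (2/19)*(1/20736) = 812/81 + 1/196992 = 1974785/196992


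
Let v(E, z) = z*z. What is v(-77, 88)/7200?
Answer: 242/225 ≈ 1.0756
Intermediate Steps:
v(E, z) = z²
v(-77, 88)/7200 = 88²/7200 = 7744*(1/7200) = 242/225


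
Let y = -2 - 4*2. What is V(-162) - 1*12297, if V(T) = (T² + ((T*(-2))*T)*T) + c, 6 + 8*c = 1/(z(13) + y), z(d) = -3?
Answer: 885768233/104 ≈ 8.5170e+6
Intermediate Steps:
y = -10 (y = -2 - 8 = -10)
c = -79/104 (c = -¾ + 1/(8*(-3 - 10)) = -¾ + (⅛)/(-13) = -¾ + (⅛)*(-1/13) = -¾ - 1/104 = -79/104 ≈ -0.75961)
V(T) = -79/104 + T² - 2*T³ (V(T) = (T² + ((T*(-2))*T)*T) - 79/104 = (T² + ((-2*T)*T)*T) - 79/104 = (T² + (-2*T²)*T) - 79/104 = (T² - 2*T³) - 79/104 = -79/104 + T² - 2*T³)
V(-162) - 1*12297 = (-79/104 + (-162)² - 2*(-162)³) - 1*12297 = (-79/104 + 26244 - 2*(-4251528)) - 12297 = (-79/104 + 26244 + 8503056) - 12297 = 887047121/104 - 12297 = 885768233/104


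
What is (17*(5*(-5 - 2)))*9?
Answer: -5355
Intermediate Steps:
(17*(5*(-5 - 2)))*9 = (17*(5*(-7)))*9 = (17*(-35))*9 = -595*9 = -5355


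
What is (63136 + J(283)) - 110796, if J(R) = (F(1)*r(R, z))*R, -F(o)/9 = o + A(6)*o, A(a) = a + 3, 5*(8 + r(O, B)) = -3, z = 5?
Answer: 171382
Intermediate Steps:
r(O, B) = -43/5 (r(O, B) = -8 + (⅕)*(-3) = -8 - ⅗ = -43/5)
A(a) = 3 + a
F(o) = -90*o (F(o) = -9*(o + (3 + 6)*o) = -9*(o + 9*o) = -90*o)
J(R) = 774*R (J(R) = (-90*1*(-43/5))*R = (-90*(-43/5))*R = 774*R)
(63136 + J(283)) - 110796 = (63136 + 774*283) - 110796 = (63136 + 219042) - 110796 = 282178 - 110796 = 171382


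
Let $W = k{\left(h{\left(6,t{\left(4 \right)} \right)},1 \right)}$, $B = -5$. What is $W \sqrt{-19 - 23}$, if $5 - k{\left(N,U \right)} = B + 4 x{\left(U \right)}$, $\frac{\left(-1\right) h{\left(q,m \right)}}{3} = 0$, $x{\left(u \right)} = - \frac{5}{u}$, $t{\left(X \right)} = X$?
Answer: $30 i \sqrt{42} \approx 194.42 i$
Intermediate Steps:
$h{\left(q,m \right)} = 0$ ($h{\left(q,m \right)} = \left(-3\right) 0 = 0$)
$k{\left(N,U \right)} = 10 + \frac{20}{U}$ ($k{\left(N,U \right)} = 5 - \left(-5 + 4 \left(- \frac{5}{U}\right)\right) = 5 - \left(-5 - \frac{20}{U}\right) = 5 + \left(5 + \frac{20}{U}\right) = 10 + \frac{20}{U}$)
$W = 30$ ($W = 10 + \frac{20}{1} = 10 + 20 \cdot 1 = 10 + 20 = 30$)
$W \sqrt{-19 - 23} = 30 \sqrt{-19 - 23} = 30 \sqrt{-42} = 30 i \sqrt{42}$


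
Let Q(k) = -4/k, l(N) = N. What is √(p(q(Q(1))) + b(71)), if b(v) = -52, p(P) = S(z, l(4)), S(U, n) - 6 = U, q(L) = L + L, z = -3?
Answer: 7*I ≈ 7.0*I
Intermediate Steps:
q(L) = 2*L
S(U, n) = 6 + U
p(P) = 3 (p(P) = 6 - 3 = 3)
√(p(q(Q(1))) + b(71)) = √(3 - 52) = √(-49) = 7*I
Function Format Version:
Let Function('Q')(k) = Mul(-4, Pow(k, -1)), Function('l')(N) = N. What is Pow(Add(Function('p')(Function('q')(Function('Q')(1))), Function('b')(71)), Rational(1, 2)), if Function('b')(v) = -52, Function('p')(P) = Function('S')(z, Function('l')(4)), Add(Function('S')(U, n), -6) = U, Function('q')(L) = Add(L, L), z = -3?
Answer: Mul(7, I) ≈ Mul(7.0000, I)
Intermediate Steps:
Function('q')(L) = Mul(2, L)
Function('S')(U, n) = Add(6, U)
Function('p')(P) = 3 (Function('p')(P) = Add(6, -3) = 3)
Pow(Add(Function('p')(Function('q')(Function('Q')(1))), Function('b')(71)), Rational(1, 2)) = Pow(Add(3, -52), Rational(1, 2)) = Pow(-49, Rational(1, 2)) = Mul(7, I)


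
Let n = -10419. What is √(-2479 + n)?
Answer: I*√12898 ≈ 113.57*I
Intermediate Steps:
√(-2479 + n) = √(-2479 - 10419) = √(-12898) = I*√12898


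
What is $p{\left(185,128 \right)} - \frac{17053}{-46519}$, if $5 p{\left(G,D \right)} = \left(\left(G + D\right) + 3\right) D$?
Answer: $\frac{1881685777}{232595} \approx 8090.0$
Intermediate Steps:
$p{\left(G,D \right)} = \frac{D \left(3 + D + G\right)}{5}$ ($p{\left(G,D \right)} = \frac{\left(\left(G + D\right) + 3\right) D}{5} = \frac{\left(\left(D + G\right) + 3\right) D}{5} = \frac{\left(3 + D + G\right) D}{5} = \frac{D \left(3 + D + G\right)}{5}$)
$p{\left(185,128 \right)} - \frac{17053}{-46519} = \frac{1}{5} \cdot 128 \left(3 + 128 + 185\right) - \frac{17053}{-46519} = \frac{1}{5} \cdot 128 \cdot 316 - 17053 \left(- \frac{1}{46519}\right) = \frac{40448}{5} - - \frac{17053}{46519} = \frac{40448}{5} + \frac{17053}{46519} = \frac{1881685777}{232595}$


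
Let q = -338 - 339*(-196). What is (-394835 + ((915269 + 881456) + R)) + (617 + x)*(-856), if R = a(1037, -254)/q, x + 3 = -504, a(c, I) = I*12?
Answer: 43224398166/33053 ≈ 1.3077e+6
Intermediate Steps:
a(c, I) = 12*I
x = -507 (x = -3 - 504 = -507)
q = 66106 (q = -338 + 66444 = 66106)
R = -1524/33053 (R = (12*(-254))/66106 = -3048*1/66106 = -1524/33053 ≈ -0.046108)
(-394835 + ((915269 + 881456) + R)) + (617 + x)*(-856) = (-394835 + ((915269 + 881456) - 1524/33053)) + (617 - 507)*(-856) = (-394835 + (1796725 - 1524/33053)) + 110*(-856) = (-394835 + 59387149901/33053) - 94160 = 46336668646/33053 - 94160 = 43224398166/33053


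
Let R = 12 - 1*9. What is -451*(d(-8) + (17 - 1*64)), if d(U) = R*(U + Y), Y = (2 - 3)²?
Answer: 30668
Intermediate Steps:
R = 3 (R = 12 - 9 = 3)
Y = 1 (Y = (-1)² = 1)
d(U) = 3 + 3*U (d(U) = 3*(U + 1) = 3*(1 + U) = 3 + 3*U)
-451*(d(-8) + (17 - 1*64)) = -451*((3 + 3*(-8)) + (17 - 1*64)) = -451*((3 - 24) + (17 - 64)) = -451*(-21 - 47) = -451*(-68) = 30668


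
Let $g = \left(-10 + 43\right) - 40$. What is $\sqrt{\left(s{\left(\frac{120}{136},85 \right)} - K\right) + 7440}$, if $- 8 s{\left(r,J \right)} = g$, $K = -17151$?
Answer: $\frac{7 \sqrt{8030}}{4} \approx 156.82$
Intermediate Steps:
$g = -7$ ($g = 33 - 40 = -7$)
$s{\left(r,J \right)} = \frac{7}{8}$ ($s{\left(r,J \right)} = \left(- \frac{1}{8}\right) \left(-7\right) = \frac{7}{8}$)
$\sqrt{\left(s{\left(\frac{120}{136},85 \right)} - K\right) + 7440} = \sqrt{\left(\frac{7}{8} - -17151\right) + 7440} = \sqrt{\left(\frac{7}{8} + 17151\right) + 7440} = \sqrt{\frac{137215}{8} + 7440} = \sqrt{\frac{196735}{8}} = \frac{7 \sqrt{8030}}{4}$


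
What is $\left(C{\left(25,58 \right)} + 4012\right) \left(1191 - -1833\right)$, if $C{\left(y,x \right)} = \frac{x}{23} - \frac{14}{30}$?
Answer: $\frac{1395927792}{115} \approx 1.2138 \cdot 10^{7}$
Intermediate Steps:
$C{\left(y,x \right)} = - \frac{7}{15} + \frac{x}{23}$ ($C{\left(y,x \right)} = x \frac{1}{23} - \frac{7}{15} = \frac{x}{23} - \frac{7}{15} = - \frac{7}{15} + \frac{x}{23}$)
$\left(C{\left(25,58 \right)} + 4012\right) \left(1191 - -1833\right) = \left(\left(- \frac{7}{15} + \frac{1}{23} \cdot 58\right) + 4012\right) \left(1191 - -1833\right) = \left(\left(- \frac{7}{15} + \frac{58}{23}\right) + 4012\right) \left(1191 + \left(-249 + 2082\right)\right) = \left(\frac{709}{345} + 4012\right) \left(1191 + 1833\right) = \frac{1384849}{345} \cdot 3024 = \frac{1395927792}{115}$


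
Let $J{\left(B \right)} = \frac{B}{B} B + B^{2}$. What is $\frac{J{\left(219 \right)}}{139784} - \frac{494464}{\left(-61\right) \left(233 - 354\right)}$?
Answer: $- \frac{17190634799}{257936426} \approx -66.647$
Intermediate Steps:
$J{\left(B \right)} = B + B^{2}$ ($J{\left(B \right)} = 1 B + B^{2} = B + B^{2}$)
$\frac{J{\left(219 \right)}}{139784} - \frac{494464}{\left(-61\right) \left(233 - 354\right)} = \frac{219 \left(1 + 219\right)}{139784} - \frac{494464}{\left(-61\right) \left(233 - 354\right)} = 219 \cdot 220 \cdot \frac{1}{139784} - \frac{494464}{\left(-61\right) \left(-121\right)} = 48180 \cdot \frac{1}{139784} - \frac{494464}{7381} = \frac{12045}{34946} - \frac{494464}{7381} = - \frac{17190634799}{257936426}$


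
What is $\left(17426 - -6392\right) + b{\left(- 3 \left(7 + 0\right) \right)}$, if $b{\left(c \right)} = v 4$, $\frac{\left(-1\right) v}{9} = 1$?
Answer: $23782$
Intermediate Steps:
$v = -9$ ($v = \left(-9\right) 1 = -9$)
$b{\left(c \right)} = -36$ ($b{\left(c \right)} = \left(-9\right) 4 = -36$)
$\left(17426 - -6392\right) + b{\left(- 3 \left(7 + 0\right) \right)} = \left(17426 - -6392\right) - 36 = \left(17426 + 6392\right) - 36 = 23818 - 36 = 23782$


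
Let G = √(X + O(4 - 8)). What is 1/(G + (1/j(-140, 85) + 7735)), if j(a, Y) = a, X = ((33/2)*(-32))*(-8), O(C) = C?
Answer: 151605860/1172587532201 - 39200*√1055/1172587532201 ≈ 0.00012821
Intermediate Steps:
X = 4224 (X = ((33*(½))*(-32))*(-8) = ((33/2)*(-32))*(-8) = -528*(-8) = 4224)
G = 2*√1055 (G = √(4224 + (4 - 8)) = √(4224 - 4) = √4220 = 2*√1055 ≈ 64.962)
1/(G + (1/j(-140, 85) + 7735)) = 1/(2*√1055 + (1/(-140) + 7735)) = 1/(2*√1055 + (-1/140 + 7735)) = 1/(2*√1055 + 1082899/140) = 1/(1082899/140 + 2*√1055)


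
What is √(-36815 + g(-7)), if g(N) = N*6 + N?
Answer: 192*I ≈ 192.0*I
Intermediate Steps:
g(N) = 7*N (g(N) = 6*N + N = 7*N)
√(-36815 + g(-7)) = √(-36815 + 7*(-7)) = √(-36815 - 49) = √(-36864) = 192*I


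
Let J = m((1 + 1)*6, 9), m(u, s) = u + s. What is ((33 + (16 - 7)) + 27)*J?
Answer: 1449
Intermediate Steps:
m(u, s) = s + u
J = 21 (J = 9 + (1 + 1)*6 = 9 + 2*6 = 9 + 12 = 21)
((33 + (16 - 7)) + 27)*J = ((33 + (16 - 7)) + 27)*21 = ((33 + 9) + 27)*21 = (42 + 27)*21 = 69*21 = 1449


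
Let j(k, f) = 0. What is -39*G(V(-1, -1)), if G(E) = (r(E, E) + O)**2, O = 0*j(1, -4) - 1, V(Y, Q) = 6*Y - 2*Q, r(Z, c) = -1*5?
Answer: -1404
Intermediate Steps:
r(Z, c) = -5
V(Y, Q) = -2*Q + 6*Y
O = -1 (O = 0*0 - 1 = 0 - 1 = -1)
G(E) = 36 (G(E) = (-5 - 1)**2 = (-6)**2 = 36)
-39*G(V(-1, -1)) = -39*36 = -1404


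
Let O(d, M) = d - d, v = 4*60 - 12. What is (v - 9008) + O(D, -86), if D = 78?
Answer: -8780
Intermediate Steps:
v = 228 (v = 240 - 12 = 228)
O(d, M) = 0
(v - 9008) + O(D, -86) = (228 - 9008) + 0 = -8780 + 0 = -8780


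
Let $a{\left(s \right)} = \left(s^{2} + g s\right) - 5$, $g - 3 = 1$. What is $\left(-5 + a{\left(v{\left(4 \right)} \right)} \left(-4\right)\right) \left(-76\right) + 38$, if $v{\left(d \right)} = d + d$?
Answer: $28082$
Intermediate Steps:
$g = 4$ ($g = 3 + 1 = 4$)
$v{\left(d \right)} = 2 d$
$a{\left(s \right)} = -5 + s^{2} + 4 s$ ($a{\left(s \right)} = \left(s^{2} + 4 s\right) - 5 = -5 + s^{2} + 4 s$)
$\left(-5 + a{\left(v{\left(4 \right)} \right)} \left(-4\right)\right) \left(-76\right) + 38 = \left(-5 + \left(-5 + \left(2 \cdot 4\right)^{2} + 4 \cdot 2 \cdot 4\right) \left(-4\right)\right) \left(-76\right) + 38 = \left(-5 + \left(-5 + 8^{2} + 4 \cdot 8\right) \left(-4\right)\right) \left(-76\right) + 38 = \left(-5 + \left(-5 + 64 + 32\right) \left(-4\right)\right) \left(-76\right) + 38 = \left(-5 + 91 \left(-4\right)\right) \left(-76\right) + 38 = \left(-5 - 364\right) \left(-76\right) + 38 = \left(-369\right) \left(-76\right) + 38 = 28044 + 38 = 28082$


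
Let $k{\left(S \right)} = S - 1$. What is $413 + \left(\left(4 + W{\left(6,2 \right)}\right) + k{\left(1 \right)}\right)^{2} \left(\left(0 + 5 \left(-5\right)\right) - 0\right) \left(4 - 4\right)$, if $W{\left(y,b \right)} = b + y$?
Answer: $413$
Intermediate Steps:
$k{\left(S \right)} = -1 + S$
$413 + \left(\left(4 + W{\left(6,2 \right)}\right) + k{\left(1 \right)}\right)^{2} \left(\left(0 + 5 \left(-5\right)\right) - 0\right) \left(4 - 4\right) = 413 + \left(\left(4 + \left(2 + 6\right)\right) + \left(-1 + 1\right)\right)^{2} \left(\left(0 + 5 \left(-5\right)\right) - 0\right) \left(4 - 4\right) = 413 + \left(\left(4 + 8\right) + 0\right)^{2} \left(\left(0 - 25\right) + 0\right) 0 = 413 + \left(12 + 0\right)^{2} \left(-25 + 0\right) 0 = 413 + 12^{2} \left(\left(-25\right) 0\right) = 413 + 144 \cdot 0 = 413 + 0 = 413$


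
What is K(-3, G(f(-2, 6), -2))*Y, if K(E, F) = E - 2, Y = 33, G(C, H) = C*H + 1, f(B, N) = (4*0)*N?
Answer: -165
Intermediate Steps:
f(B, N) = 0 (f(B, N) = 0*N = 0)
G(C, H) = 1 + C*H
K(E, F) = -2 + E
K(-3, G(f(-2, 6), -2))*Y = (-2 - 3)*33 = -5*33 = -165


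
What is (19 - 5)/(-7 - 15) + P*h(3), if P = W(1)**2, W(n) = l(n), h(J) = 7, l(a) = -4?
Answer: 1225/11 ≈ 111.36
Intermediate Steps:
W(n) = -4
P = 16 (P = (-4)**2 = 16)
(19 - 5)/(-7 - 15) + P*h(3) = (19 - 5)/(-7 - 15) + 16*7 = 14/(-22) + 112 = 14*(-1/22) + 112 = -7/11 + 112 = 1225/11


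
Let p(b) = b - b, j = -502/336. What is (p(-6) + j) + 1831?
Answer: 307357/168 ≈ 1829.5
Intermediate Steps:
j = -251/168 (j = -502*1/336 = -251/168 ≈ -1.4940)
p(b) = 0
(p(-6) + j) + 1831 = (0 - 251/168) + 1831 = -251/168 + 1831 = 307357/168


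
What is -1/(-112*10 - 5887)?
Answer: 1/7007 ≈ 0.00014271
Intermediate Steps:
-1/(-112*10 - 5887) = -1/(-1120 - 5887) = -1/(-7007) = -1*(-1/7007) = 1/7007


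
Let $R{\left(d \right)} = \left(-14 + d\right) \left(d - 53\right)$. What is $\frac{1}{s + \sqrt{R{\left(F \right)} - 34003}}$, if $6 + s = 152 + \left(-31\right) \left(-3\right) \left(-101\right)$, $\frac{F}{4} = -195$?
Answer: $- \frac{9247}{84879610} - \frac{3 \sqrt{69711}}{84879610} \approx -0.00011827$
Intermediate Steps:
$F = -780$ ($F = 4 \left(-195\right) = -780$)
$R{\left(d \right)} = \left(-53 + d\right) \left(-14 + d\right)$ ($R{\left(d \right)} = \left(-14 + d\right) \left(-53 + d\right) = \left(-53 + d\right) \left(-14 + d\right)$)
$s = -9247$ ($s = -6 + \left(152 + \left(-31\right) \left(-3\right) \left(-101\right)\right) = -6 + \left(152 + 93 \left(-101\right)\right) = -6 + \left(152 - 9393\right) = -6 - 9241 = -9247$)
$\frac{1}{s + \sqrt{R{\left(F \right)} - 34003}} = \frac{1}{-9247 + \sqrt{\left(742 + \left(-780\right)^{2} - -52260\right) - 34003}} = \frac{1}{-9247 + \sqrt{\left(742 + 608400 + 52260\right) - 34003}} = \frac{1}{-9247 + \sqrt{661402 - 34003}} = \frac{1}{-9247 + \sqrt{627399}} = \frac{1}{-9247 + 3 \sqrt{69711}}$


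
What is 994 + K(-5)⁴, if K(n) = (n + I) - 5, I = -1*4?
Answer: 39410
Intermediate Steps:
I = -4
K(n) = -9 + n (K(n) = (n - 4) - 5 = (-4 + n) - 5 = -9 + n)
994 + K(-5)⁴ = 994 + (-9 - 5)⁴ = 994 + (-14)⁴ = 994 + 38416 = 39410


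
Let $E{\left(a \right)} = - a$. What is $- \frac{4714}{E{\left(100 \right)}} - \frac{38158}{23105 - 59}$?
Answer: $\frac{26205761}{576150} \approx 45.484$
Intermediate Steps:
$- \frac{4714}{E{\left(100 \right)}} - \frac{38158}{23105 - 59} = - \frac{4714}{\left(-1\right) 100} - \frac{38158}{23105 - 59} = - \frac{4714}{-100} - \frac{38158}{23105 - 59} = \left(-4714\right) \left(- \frac{1}{100}\right) - \frac{38158}{23046} = \frac{2357}{50} - \frac{19079}{11523} = \frac{26205761}{576150}$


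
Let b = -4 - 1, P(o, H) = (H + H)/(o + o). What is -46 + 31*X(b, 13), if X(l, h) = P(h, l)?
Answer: -753/13 ≈ -57.923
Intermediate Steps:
P(o, H) = H/o (P(o, H) = (2*H)/((2*o)) = (2*H)*(1/(2*o)) = H/o)
b = -5
X(l, h) = l/h
-46 + 31*X(b, 13) = -46 + 31*(-5/13) = -46 - 155/13 = -753/13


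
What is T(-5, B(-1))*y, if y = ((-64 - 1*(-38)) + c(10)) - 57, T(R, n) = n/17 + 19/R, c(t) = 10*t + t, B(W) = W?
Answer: -8856/85 ≈ -104.19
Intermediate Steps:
c(t) = 11*t
T(R, n) = 19/R + n/17 (T(R, n) = n*(1/17) + 19/R = n/17 + 19/R = 19/R + n/17)
y = 27 (y = ((-64 - 1*(-38)) + 11*10) - 57 = ((-64 + 38) + 110) - 57 = (-26 + 110) - 57 = 84 - 57 = 27)
T(-5, B(-1))*y = (19/(-5) + (1/17)*(-1))*27 = (19*(-⅕) - 1/17)*27 = (-19/5 - 1/17)*27 = -328/85*27 = -8856/85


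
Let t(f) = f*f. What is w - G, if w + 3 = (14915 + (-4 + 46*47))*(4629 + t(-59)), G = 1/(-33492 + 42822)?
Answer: 1291850711909/9330 ≈ 1.3846e+8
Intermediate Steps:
t(f) = f²
G = 1/9330 ≈ 0.00010718
w = 138462027 (w = -3 + (14915 + (-4 + 46*47))*(4629 + (-59)²) = -3 + (14915 + (-4 + 2162))*(4629 + 3481) = -3 + (14915 + 2158)*8110 = -3 + 17073*8110 = -3 + 138462030 = 138462027)
w - G = 138462027 - 1*1/9330 = 138462027 - 1/9330 = 1291850711909/9330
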